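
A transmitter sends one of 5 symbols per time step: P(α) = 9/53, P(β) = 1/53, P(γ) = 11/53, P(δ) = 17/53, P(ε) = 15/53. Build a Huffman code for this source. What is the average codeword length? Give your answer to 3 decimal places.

Repeatedly combine the two least-probable nodes; the expected code length is the sum of the merged weights.
merge 1/53 + 9/53 → 10/53
merge 10/53 + 11/53 → 21/53
merge 15/53 + 17/53 → 32/53
merge 21/53 + 32/53 → 1
L = 10/53 + 21/53 + 32/53 + 1 = 116/53 ≈ 2.189 bits/symbol.

2.189 bits/symbol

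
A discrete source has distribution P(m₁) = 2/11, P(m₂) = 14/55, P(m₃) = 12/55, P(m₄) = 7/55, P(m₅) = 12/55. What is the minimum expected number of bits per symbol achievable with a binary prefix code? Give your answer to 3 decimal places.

2.309 bits/symbol

Repeatedly combine the two least-probable nodes; the expected code length is the sum of the merged weights.
merge 7/55 + 2/11 → 17/55
merge 12/55 + 12/55 → 24/55
merge 14/55 + 17/55 → 31/55
merge 24/55 + 31/55 → 1
L = 17/55 + 24/55 + 31/55 + 1 = 127/55 ≈ 2.309 bits/symbol.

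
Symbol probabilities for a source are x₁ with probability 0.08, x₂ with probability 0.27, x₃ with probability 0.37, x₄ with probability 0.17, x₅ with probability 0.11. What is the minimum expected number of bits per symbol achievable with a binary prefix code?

2.18 bits/symbol

Repeatedly combine the two least-probable nodes; the expected code length is the sum of the merged weights.
merge 2/25 + 11/100 → 19/100
merge 17/100 + 19/100 → 9/25
merge 27/100 + 9/25 → 63/100
merge 37/100 + 63/100 → 1
L = 19/100 + 9/25 + 63/100 + 1 = 109/50 = 2.18 bits/symbol.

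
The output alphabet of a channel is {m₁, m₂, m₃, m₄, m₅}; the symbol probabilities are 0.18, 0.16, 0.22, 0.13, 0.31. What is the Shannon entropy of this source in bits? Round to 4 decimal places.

2.2553 bits

H = −Σ pᵢ log₂ pᵢ.
−0.18·log₂(0.18) = 0.4453
−0.16·log₂(0.16) = 0.4230
−0.22·log₂(0.22) = 0.4806
−0.13·log₂(0.13) = 0.3826
−0.31·log₂(0.31) = 0.5238
Sum ≈ 2.2553 → 2.2553 bits.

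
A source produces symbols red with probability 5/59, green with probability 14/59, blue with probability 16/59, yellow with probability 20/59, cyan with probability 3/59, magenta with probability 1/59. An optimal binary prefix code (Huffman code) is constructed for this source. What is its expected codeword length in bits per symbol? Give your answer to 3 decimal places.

2.220 bits/symbol

Repeatedly combine the two least-probable nodes; the expected code length is the sum of the merged weights.
merge 1/59 + 3/59 → 4/59
merge 4/59 + 5/59 → 9/59
merge 9/59 + 14/59 → 23/59
merge 16/59 + 20/59 → 36/59
merge 23/59 + 36/59 → 1
L = 4/59 + 9/59 + 23/59 + 36/59 + 1 = 131/59 ≈ 2.220 bits/symbol.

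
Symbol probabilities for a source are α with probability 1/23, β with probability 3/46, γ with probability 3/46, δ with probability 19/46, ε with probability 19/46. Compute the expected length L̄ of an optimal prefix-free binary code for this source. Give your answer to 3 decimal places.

Repeatedly combine the two least-probable nodes; the expected code length is the sum of the merged weights.
merge 1/23 + 3/46 → 5/46
merge 3/46 + 5/46 → 4/23
merge 4/23 + 19/46 → 27/46
merge 19/46 + 27/46 → 1
L = 5/46 + 4/23 + 27/46 + 1 = 43/23 ≈ 1.870 bits/symbol.

1.870 bits/symbol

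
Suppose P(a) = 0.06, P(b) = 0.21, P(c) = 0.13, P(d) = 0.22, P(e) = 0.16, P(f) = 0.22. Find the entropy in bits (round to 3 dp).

2.483 bits

H = −Σ pᵢ log₂ pᵢ.
−0.06·log₂(0.06) = 0.2435
−0.21·log₂(0.21) = 0.4728
−0.13·log₂(0.13) = 0.3826
−0.22·log₂(0.22) = 0.4806
−0.16·log₂(0.16) = 0.4230
−0.22·log₂(0.22) = 0.4806
Sum ≈ 2.4832 → 2.483 bits.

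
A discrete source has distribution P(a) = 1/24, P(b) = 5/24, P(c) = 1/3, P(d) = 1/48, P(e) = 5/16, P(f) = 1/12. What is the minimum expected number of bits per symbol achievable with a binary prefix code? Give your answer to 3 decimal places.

Repeatedly combine the two least-probable nodes; the expected code length is the sum of the merged weights.
merge 1/48 + 1/24 → 1/16
merge 1/16 + 1/12 → 7/48
merge 7/48 + 5/24 → 17/48
merge 5/16 + 1/3 → 31/48
merge 17/48 + 31/48 → 1
L = 1/16 + 7/48 + 17/48 + 31/48 + 1 = 53/24 ≈ 2.208 bits/symbol.

2.208 bits/symbol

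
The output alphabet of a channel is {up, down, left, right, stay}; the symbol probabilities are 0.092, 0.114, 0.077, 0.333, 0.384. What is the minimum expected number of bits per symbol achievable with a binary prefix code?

Repeatedly combine the two least-probable nodes; the expected code length is the sum of the merged weights.
merge 77/1000 + 23/250 → 169/1000
merge 57/500 + 169/1000 → 283/1000
merge 283/1000 + 333/1000 → 77/125
merge 48/125 + 77/125 → 1
L = 169/1000 + 283/1000 + 77/125 + 1 = 517/250 = 2.068 bits/symbol.

2.068 bits/symbol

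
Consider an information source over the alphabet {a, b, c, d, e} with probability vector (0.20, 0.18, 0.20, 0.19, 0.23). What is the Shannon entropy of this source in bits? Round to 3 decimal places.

2.317 bits

H = −Σ pᵢ log₂ pᵢ.
−0.20·log₂(0.20) = 0.4644
−0.18·log₂(0.18) = 0.4453
−0.20·log₂(0.20) = 0.4644
−0.19·log₂(0.19) = 0.4552
−0.23·log₂(0.23) = 0.4877
Sum ≈ 2.3170 → 2.317 bits.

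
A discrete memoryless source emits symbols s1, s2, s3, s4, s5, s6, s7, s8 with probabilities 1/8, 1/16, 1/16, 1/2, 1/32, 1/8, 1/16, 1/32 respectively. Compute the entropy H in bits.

Each probability is a power of 1/2, so log₂(1/p) is an integer.
H = Σ p·log₂(1/p) = 1/8·3 + 1/16·4 + 1/16·4 + 1/2·1 + 1/32·5 + 1/8·3 + 1/16·4 + 1/32·5 = 2.3125 bits.

2.3125 bits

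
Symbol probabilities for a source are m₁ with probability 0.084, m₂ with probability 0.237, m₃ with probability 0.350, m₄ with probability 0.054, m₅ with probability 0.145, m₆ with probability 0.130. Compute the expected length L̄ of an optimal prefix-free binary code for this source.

Repeatedly combine the two least-probable nodes; the expected code length is the sum of the merged weights.
merge 27/500 + 21/250 → 69/500
merge 13/100 + 69/500 → 67/250
merge 29/200 + 237/1000 → 191/500
merge 67/250 + 7/20 → 309/500
merge 191/500 + 309/500 → 1
L = 69/500 + 67/250 + 191/500 + 309/500 + 1 = 1203/500 = 2.406 bits/symbol.

2.406 bits/symbol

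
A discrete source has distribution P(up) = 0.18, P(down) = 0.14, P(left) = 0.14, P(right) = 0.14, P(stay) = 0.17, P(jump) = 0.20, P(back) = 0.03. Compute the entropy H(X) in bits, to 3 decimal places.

H = −Σ pᵢ log₂ pᵢ.
−0.18·log₂(0.18) = 0.4453
−0.14·log₂(0.14) = 0.3971
−0.14·log₂(0.14) = 0.3971
−0.14·log₂(0.14) = 0.3971
−0.17·log₂(0.17) = 0.4346
−0.20·log₂(0.20) = 0.4644
−0.03·log₂(0.03) = 0.1518
Sum ≈ 2.6874 → 2.687 bits.

2.687 bits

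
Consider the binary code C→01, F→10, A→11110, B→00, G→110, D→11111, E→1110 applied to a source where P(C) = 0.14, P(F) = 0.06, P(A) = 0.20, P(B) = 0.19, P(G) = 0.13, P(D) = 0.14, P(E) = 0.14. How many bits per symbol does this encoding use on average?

L̄ = Σ pᵢ·ℓᵢ = 0.14·2 + 0.06·2 + 0.20·5 + 0.19·2 + 0.13·3 + 0.14·5 + 0.14·4 = 3.43 bits/symbol.

3.43 bits/symbol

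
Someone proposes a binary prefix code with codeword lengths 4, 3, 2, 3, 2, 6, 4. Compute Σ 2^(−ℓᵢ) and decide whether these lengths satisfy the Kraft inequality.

0.890625; yes

With common denominator 2^6 = 64: Σ 2^(−ℓᵢ) = 4/64 + 8/64 + 16/64 + 8/64 + 16/64 + 1/64 + 4/64 = 57/64 = 0.890625.
Kraft's inequality requires Σ ≤ 1; here Σ = 0.890625 ≤ 1, so such a prefix code exists.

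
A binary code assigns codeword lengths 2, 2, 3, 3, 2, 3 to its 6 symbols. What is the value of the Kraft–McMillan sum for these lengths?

With common denominator 2^3 = 8: Σ 2^(−ℓᵢ) = 2/8 + 2/8 + 1/8 + 1/8 + 2/8 + 1/8 = 9/8 = 1.125.

1.125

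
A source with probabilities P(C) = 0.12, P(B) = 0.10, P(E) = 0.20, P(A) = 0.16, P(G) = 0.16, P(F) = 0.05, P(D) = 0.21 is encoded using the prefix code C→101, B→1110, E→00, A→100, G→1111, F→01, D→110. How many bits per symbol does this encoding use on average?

3.01 bits/symbol

L̄ = Σ pᵢ·ℓᵢ = 0.12·3 + 0.10·4 + 0.20·2 + 0.16·3 + 0.16·4 + 0.05·2 + 0.21·3 = 3.01 bits/symbol.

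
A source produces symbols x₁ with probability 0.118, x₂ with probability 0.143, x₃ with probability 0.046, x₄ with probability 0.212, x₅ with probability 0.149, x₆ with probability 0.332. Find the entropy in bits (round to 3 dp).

H = −Σ pᵢ log₂ pᵢ.
−0.118·log₂(0.118) = 0.3638
−0.143·log₂(0.143) = 0.4012
−0.046·log₂(0.046) = 0.2043
−0.212·log₂(0.212) = 0.4744
−0.149·log₂(0.149) = 0.4092
−0.332·log₂(0.332) = 0.5281
Sum ≈ 2.3812 → 2.381 bits.

2.381 bits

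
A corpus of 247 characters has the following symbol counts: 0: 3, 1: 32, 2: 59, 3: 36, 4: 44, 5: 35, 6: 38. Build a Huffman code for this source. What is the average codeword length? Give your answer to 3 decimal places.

2.725 bits/symbol

Probabilities are the counts divided by 247.
Repeatedly combine the two least-probable nodes; the expected code length is the sum of the merged weights.
merge 3/247 + 32/247 → 35/247
merge 35/247 + 35/247 → 70/247
merge 36/247 + 2/13 → 74/247
merge 44/247 + 59/247 → 103/247
merge 70/247 + 74/247 → 144/247
merge 103/247 + 144/247 → 1
L = 35/247 + 70/247 + 74/247 + 103/247 + 144/247 + 1 = 673/247 ≈ 2.725 bits/symbol.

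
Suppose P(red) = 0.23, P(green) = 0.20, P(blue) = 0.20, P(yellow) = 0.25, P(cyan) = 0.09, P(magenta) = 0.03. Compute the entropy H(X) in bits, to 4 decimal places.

2.3809 bits

H = −Σ pᵢ log₂ pᵢ.
−0.23·log₂(0.23) = 0.4877
−0.20·log₂(0.20) = 0.4644
−0.20·log₂(0.20) = 0.4644
−0.25·log₂(0.25) = 0.5000
−0.09·log₂(0.09) = 0.3127
−0.03·log₂(0.03) = 0.1518
Sum ≈ 2.3809 → 2.3809 bits.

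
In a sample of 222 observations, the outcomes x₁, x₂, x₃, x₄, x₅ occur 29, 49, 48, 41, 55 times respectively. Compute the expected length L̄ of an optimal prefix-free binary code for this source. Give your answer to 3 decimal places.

Probabilities are the counts divided by 222.
Repeatedly combine the two least-probable nodes; the expected code length is the sum of the merged weights.
merge 29/222 + 41/222 → 35/111
merge 8/37 + 49/222 → 97/222
merge 55/222 + 35/111 → 125/222
merge 97/222 + 125/222 → 1
L = 35/111 + 97/222 + 125/222 + 1 = 257/111 ≈ 2.315 bits/symbol.

2.315 bits/symbol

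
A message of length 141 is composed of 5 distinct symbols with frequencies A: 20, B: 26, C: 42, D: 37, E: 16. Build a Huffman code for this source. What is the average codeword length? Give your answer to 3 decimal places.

2.255 bits/symbol

Probabilities are the counts divided by 141.
Repeatedly combine the two least-probable nodes; the expected code length is the sum of the merged weights.
merge 16/141 + 20/141 → 12/47
merge 26/141 + 12/47 → 62/141
merge 37/141 + 14/47 → 79/141
merge 62/141 + 79/141 → 1
L = 12/47 + 62/141 + 79/141 + 1 = 106/47 ≈ 2.255 bits/symbol.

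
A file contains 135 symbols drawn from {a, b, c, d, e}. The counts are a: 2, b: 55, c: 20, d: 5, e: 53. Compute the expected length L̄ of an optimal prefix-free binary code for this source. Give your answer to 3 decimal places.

Probabilities are the counts divided by 135.
Repeatedly combine the two least-probable nodes; the expected code length is the sum of the merged weights.
merge 2/135 + 1/27 → 7/135
merge 7/135 + 4/27 → 1/5
merge 1/5 + 53/135 → 16/27
merge 11/27 + 16/27 → 1
L = 7/135 + 1/5 + 16/27 + 1 = 83/45 ≈ 1.844 bits/symbol.

1.844 bits/symbol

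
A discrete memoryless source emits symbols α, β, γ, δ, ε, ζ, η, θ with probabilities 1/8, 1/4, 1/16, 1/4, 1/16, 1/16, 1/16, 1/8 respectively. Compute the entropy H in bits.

Each probability is a power of 1/2, so log₂(1/p) is an integer.
H = Σ p·log₂(1/p) = 1/8·3 + 1/4·2 + 1/16·4 + 1/4·2 + 1/16·4 + 1/16·4 + 1/16·4 + 1/8·3 = 2.75 bits.

2.75 bits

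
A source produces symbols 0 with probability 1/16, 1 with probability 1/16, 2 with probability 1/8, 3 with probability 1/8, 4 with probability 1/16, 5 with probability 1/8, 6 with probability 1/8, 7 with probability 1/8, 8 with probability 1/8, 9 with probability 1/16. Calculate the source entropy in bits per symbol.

Each probability is a power of 1/2, so log₂(1/p) is an integer.
H = Σ p·log₂(1/p) = 1/16·4 + 1/16·4 + 1/8·3 + 1/8·3 + 1/16·4 + 1/8·3 + 1/8·3 + 1/8·3 + 1/8·3 + 1/16·4 = 3.25 bits.

3.25 bits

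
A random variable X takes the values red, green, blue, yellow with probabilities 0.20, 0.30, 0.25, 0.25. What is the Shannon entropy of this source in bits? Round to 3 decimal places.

1.985 bits

H = −Σ pᵢ log₂ pᵢ.
−0.20·log₂(0.20) = 0.4644
−0.30·log₂(0.30) = 0.5211
−0.25·log₂(0.25) = 0.5000
−0.25·log₂(0.25) = 0.5000
Sum ≈ 1.9855 → 1.985 bits.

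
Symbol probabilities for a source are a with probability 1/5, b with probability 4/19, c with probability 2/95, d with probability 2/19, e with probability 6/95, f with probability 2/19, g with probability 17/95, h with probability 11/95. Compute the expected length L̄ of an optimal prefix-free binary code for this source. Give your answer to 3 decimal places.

2.863 bits/symbol

Repeatedly combine the two least-probable nodes; the expected code length is the sum of the merged weights.
merge 2/95 + 6/95 → 8/95
merge 8/95 + 2/19 → 18/95
merge 2/19 + 11/95 → 21/95
merge 17/95 + 18/95 → 7/19
merge 1/5 + 4/19 → 39/95
merge 21/95 + 7/19 → 56/95
merge 39/95 + 56/95 → 1
L = 8/95 + 18/95 + 21/95 + 7/19 + 39/95 + 56/95 + 1 = 272/95 ≈ 2.863 bits/symbol.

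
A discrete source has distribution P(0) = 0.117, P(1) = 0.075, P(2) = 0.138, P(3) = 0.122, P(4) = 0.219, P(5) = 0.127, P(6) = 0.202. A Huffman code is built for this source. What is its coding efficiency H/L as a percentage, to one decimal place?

Entropy H = −Σ p log₂ p ≈ 2.7311 bits.
Huffman merges: 3/40+117/1000→24/125; 61/500+127/1000→249/1000; 69/500+24/125→33/100; 101/500+219/1000→421/1000; 249/1000+33/100→579/1000; 421/1000+579/1000→1. L = 2771/1000 ≈ 2.7710.
Efficiency = H/L = 2.7311/2.7710 = 98.6%.

98.6%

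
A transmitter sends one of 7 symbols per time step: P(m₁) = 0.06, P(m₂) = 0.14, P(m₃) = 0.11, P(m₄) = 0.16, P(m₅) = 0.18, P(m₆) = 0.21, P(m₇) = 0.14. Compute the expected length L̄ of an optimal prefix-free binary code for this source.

Repeatedly combine the two least-probable nodes; the expected code length is the sum of the merged weights.
merge 3/50 + 11/100 → 17/100
merge 7/50 + 7/50 → 7/25
merge 4/25 + 17/100 → 33/100
merge 9/50 + 21/100 → 39/100
merge 7/25 + 33/100 → 61/100
merge 39/100 + 61/100 → 1
L = 17/100 + 7/25 + 33/100 + 39/100 + 61/100 + 1 = 139/50 = 2.78 bits/symbol.

2.78 bits/symbol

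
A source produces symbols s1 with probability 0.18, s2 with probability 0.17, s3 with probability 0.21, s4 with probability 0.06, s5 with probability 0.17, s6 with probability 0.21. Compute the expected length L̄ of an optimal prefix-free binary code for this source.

Repeatedly combine the two least-probable nodes; the expected code length is the sum of the merged weights.
merge 3/50 + 17/100 → 23/100
merge 17/100 + 9/50 → 7/20
merge 21/100 + 21/100 → 21/50
merge 23/100 + 7/20 → 29/50
merge 21/50 + 29/50 → 1
L = 23/100 + 7/20 + 21/50 + 29/50 + 1 = 129/50 = 2.58 bits/symbol.

2.58 bits/symbol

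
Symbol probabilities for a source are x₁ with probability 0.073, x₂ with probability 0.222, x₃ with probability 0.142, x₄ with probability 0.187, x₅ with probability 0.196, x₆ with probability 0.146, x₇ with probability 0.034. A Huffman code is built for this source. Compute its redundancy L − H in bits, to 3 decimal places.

0.047 bits

Entropy H = −Σ p log₂ p ≈ 2.6419 bits.
Huffman merges: 17/500+73/1000→107/1000; 107/1000+71/500→249/1000; 73/500+187/1000→333/1000; 49/250+111/500→209/500; 249/1000+333/1000→291/500; 209/500+291/500→1. L = 2689/1000 ≈ 2.6890.
L − H = 2.6890 − 2.6419 = 0.047 bits.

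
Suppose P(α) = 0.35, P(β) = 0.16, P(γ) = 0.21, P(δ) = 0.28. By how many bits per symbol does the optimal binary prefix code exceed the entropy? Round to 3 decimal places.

0.060 bits

Entropy H = −Σ p log₂ p ≈ 1.9402 bits.
Huffman merges: 4/25+21/100→37/100; 7/25+7/20→63/100; 37/100+63/100→1. L = 2 ≈ 2.0000.
L − H = 2.0000 − 1.9402 = 0.060 bits.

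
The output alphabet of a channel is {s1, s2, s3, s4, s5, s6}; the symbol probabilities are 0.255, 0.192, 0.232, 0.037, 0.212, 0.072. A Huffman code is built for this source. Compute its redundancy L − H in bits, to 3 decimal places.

Entropy H = −Σ p log₂ p ≈ 2.3726 bits.
Huffman merges: 37/1000+9/125→109/1000; 109/1000+24/125→301/1000; 53/250+29/125→111/250; 51/200+301/1000→139/250; 111/250+139/250→1. L = 241/100 ≈ 2.4100.
L − H = 2.4100 − 2.3726 = 0.037 bits.

0.037 bits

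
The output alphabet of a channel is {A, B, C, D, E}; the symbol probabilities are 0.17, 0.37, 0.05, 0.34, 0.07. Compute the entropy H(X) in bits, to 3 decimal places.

1.979 bits

H = −Σ pᵢ log₂ pᵢ.
−0.17·log₂(0.17) = 0.4346
−0.37·log₂(0.37) = 0.5307
−0.05·log₂(0.05) = 0.2161
−0.34·log₂(0.34) = 0.5292
−0.07·log₂(0.07) = 0.2686
Sum ≈ 1.9791 → 1.979 bits.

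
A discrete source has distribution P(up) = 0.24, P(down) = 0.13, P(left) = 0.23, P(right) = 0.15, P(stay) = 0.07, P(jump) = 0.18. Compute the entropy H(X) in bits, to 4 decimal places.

2.4889 bits

H = −Σ pᵢ log₂ pᵢ.
−0.24·log₂(0.24) = 0.4941
−0.13·log₂(0.13) = 0.3826
−0.23·log₂(0.23) = 0.4877
−0.15·log₂(0.15) = 0.4105
−0.07·log₂(0.07) = 0.2686
−0.18·log₂(0.18) = 0.4453
Sum ≈ 2.4889 → 2.4889 bits.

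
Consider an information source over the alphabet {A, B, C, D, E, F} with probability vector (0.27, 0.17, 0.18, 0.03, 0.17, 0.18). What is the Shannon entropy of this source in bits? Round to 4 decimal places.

H = −Σ pᵢ log₂ pᵢ.
−0.27·log₂(0.27) = 0.5100
−0.17·log₂(0.17) = 0.4346
−0.18·log₂(0.18) = 0.4453
−0.03·log₂(0.03) = 0.1518
−0.17·log₂(0.17) = 0.4346
−0.18·log₂(0.18) = 0.4453
Sum ≈ 2.4216 → 2.4216 bits.

2.4216 bits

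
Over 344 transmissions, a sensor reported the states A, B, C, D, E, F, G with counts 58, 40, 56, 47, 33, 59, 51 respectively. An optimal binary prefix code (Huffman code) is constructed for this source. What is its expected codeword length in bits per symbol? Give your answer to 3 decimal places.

Probabilities are the counts divided by 344.
Repeatedly combine the two least-probable nodes; the expected code length is the sum of the merged weights.
merge 33/344 + 5/43 → 73/344
merge 47/344 + 51/344 → 49/172
merge 7/43 + 29/172 → 57/172
merge 59/344 + 73/344 → 33/86
merge 49/172 + 57/172 → 53/86
merge 33/86 + 53/86 → 1
L = 73/344 + 49/172 + 57/172 + 33/86 + 53/86 + 1 = 973/344 ≈ 2.828 bits/symbol.

2.828 bits/symbol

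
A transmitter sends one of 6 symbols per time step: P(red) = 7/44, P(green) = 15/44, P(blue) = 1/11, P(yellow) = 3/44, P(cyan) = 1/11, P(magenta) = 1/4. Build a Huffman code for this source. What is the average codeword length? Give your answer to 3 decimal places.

2.409 bits/symbol

Repeatedly combine the two least-probable nodes; the expected code length is the sum of the merged weights.
merge 3/44 + 1/11 → 7/44
merge 1/11 + 7/44 → 1/4
merge 7/44 + 1/4 → 9/22
merge 1/4 + 15/44 → 13/22
merge 9/22 + 13/22 → 1
L = 7/44 + 1/4 + 9/22 + 13/22 + 1 = 53/22 ≈ 2.409 bits/symbol.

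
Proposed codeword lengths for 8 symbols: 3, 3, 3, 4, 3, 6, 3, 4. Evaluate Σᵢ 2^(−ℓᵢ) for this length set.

0.765625

With common denominator 2^6 = 64: Σ 2^(−ℓᵢ) = 8/64 + 8/64 + 8/64 + 4/64 + 8/64 + 1/64 + 8/64 + 4/64 = 49/64 = 0.765625.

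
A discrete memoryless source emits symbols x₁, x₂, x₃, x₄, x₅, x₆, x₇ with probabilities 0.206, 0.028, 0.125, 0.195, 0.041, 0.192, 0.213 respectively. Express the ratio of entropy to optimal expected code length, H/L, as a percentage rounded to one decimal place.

Entropy H = −Σ p log₂ p ≈ 2.5701 bits.
Huffman merges: 7/250+41/1000→69/1000; 69/1000+1/8→97/500; 24/125+97/500→193/500; 39/200+103/500→401/1000; 213/1000+193/500→599/1000; 401/1000+599/1000→1. L = 2649/1000 ≈ 2.6490.
Efficiency = H/L = 2.5701/2.6490 = 97.0%.

97.0%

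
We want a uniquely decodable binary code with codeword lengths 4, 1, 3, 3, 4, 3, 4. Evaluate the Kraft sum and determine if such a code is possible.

1.0625; no

With common denominator 2^4 = 16: Σ 2^(−ℓᵢ) = 1/16 + 8/16 + 2/16 + 2/16 + 1/16 + 2/16 + 1/16 = 17/16 = 1.0625.
Kraft's inequality requires Σ ≤ 1; here Σ = 1.0625 > 1, so no such prefix code exists.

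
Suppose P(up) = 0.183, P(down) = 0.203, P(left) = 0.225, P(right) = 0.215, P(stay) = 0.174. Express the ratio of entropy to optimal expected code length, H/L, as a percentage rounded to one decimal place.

Entropy H = −Σ p log₂ p ≈ 2.3153 bits.
Huffman merges: 87/500+183/1000→357/1000; 203/1000+43/200→209/500; 9/40+357/1000→291/500; 209/500+291/500→1. L = 2357/1000 ≈ 2.3570.
Efficiency = H/L = 2.3153/2.3570 = 98.2%.

98.2%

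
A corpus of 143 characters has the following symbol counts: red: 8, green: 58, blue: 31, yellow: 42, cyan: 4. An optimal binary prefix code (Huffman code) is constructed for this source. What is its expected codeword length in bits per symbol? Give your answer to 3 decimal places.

Probabilities are the counts divided by 143.
Repeatedly combine the two least-probable nodes; the expected code length is the sum of the merged weights.
merge 4/143 + 8/143 → 12/143
merge 12/143 + 31/143 → 43/143
merge 42/143 + 43/143 → 85/143
merge 58/143 + 85/143 → 1
L = 12/143 + 43/143 + 85/143 + 1 = 283/143 ≈ 1.979 bits/symbol.

1.979 bits/symbol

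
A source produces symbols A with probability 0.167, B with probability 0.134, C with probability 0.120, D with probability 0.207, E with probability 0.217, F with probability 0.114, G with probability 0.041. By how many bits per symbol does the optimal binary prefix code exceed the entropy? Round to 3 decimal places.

Entropy H = −Σ p log₂ p ≈ 2.6816 bits.
Huffman merges: 41/1000+57/500→31/200; 3/25+67/500→127/500; 31/200+167/1000→161/500; 207/1000+217/1000→53/125; 127/500+161/500→72/125; 53/125+72/125→1. L = 2731/1000 ≈ 2.7310.
L − H = 2.7310 − 2.6816 = 0.049 bits.

0.049 bits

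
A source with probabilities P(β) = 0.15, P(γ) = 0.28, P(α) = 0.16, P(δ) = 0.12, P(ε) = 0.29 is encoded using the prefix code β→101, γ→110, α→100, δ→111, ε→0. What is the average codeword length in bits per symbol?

L̄ = Σ pᵢ·ℓᵢ = 0.15·3 + 0.28·3 + 0.16·3 + 0.12·3 + 0.29·1 = 2.42 bits/symbol.

2.42 bits/symbol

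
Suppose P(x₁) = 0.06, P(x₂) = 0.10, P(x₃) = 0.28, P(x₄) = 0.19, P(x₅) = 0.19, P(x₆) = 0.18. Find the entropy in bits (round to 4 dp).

2.4457 bits

H = −Σ pᵢ log₂ pᵢ.
−0.06·log₂(0.06) = 0.2435
−0.10·log₂(0.10) = 0.3322
−0.28·log₂(0.28) = 0.5142
−0.19·log₂(0.19) = 0.4552
−0.19·log₂(0.19) = 0.4552
−0.18·log₂(0.18) = 0.4453
Sum ≈ 2.4457 → 2.4457 bits.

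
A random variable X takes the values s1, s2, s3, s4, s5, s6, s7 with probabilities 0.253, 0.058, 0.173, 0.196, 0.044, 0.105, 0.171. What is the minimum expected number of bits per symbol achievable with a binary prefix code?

Repeatedly combine the two least-probable nodes; the expected code length is the sum of the merged weights.
merge 11/250 + 29/500 → 51/500
merge 51/500 + 21/200 → 207/1000
merge 171/1000 + 173/1000 → 43/125
merge 49/250 + 207/1000 → 403/1000
merge 253/1000 + 43/125 → 597/1000
merge 403/1000 + 597/1000 → 1
L = 51/500 + 207/1000 + 43/125 + 403/1000 + 597/1000 + 1 = 2653/1000 = 2.653 bits/symbol.

2.653 bits/symbol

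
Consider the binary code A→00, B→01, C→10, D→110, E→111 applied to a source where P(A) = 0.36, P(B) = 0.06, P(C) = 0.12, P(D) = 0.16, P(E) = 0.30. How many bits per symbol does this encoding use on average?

L̄ = Σ pᵢ·ℓᵢ = 0.36·2 + 0.06·2 + 0.12·2 + 0.16·3 + 0.30·3 = 2.46 bits/symbol.

2.46 bits/symbol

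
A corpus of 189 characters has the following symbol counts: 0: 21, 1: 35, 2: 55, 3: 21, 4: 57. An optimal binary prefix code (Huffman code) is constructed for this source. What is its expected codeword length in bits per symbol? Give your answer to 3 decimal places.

Probabilities are the counts divided by 189.
Repeatedly combine the two least-probable nodes; the expected code length is the sum of the merged weights.
merge 1/9 + 1/9 → 2/9
merge 5/27 + 2/9 → 11/27
merge 55/189 + 19/63 → 16/27
merge 11/27 + 16/27 → 1
L = 2/9 + 11/27 + 16/27 + 1 = 20/9 ≈ 2.222 bits/symbol.

2.222 bits/symbol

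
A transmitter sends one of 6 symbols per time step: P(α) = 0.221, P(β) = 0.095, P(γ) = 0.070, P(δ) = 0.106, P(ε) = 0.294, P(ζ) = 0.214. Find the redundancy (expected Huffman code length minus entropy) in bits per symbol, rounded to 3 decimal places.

Entropy H = −Σ p log₂ p ≈ 2.4109 bits.
Huffman merges: 7/100+19/200→33/200; 53/500+33/200→271/1000; 107/500+221/1000→87/200; 271/1000+147/500→113/200; 87/200+113/200→1. L = 609/250 ≈ 2.4360.
L − H = 2.4360 − 2.4109 = 0.025 bits.

0.025 bits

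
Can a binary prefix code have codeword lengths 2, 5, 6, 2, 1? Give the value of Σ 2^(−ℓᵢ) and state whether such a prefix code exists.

With common denominator 2^6 = 64: Σ 2^(−ℓᵢ) = 16/64 + 2/64 + 1/64 + 16/64 + 32/64 = 67/64 = 1.046875.
Kraft's inequality requires Σ ≤ 1; here Σ = 1.046875 > 1, so no such prefix code exists.

1.046875; no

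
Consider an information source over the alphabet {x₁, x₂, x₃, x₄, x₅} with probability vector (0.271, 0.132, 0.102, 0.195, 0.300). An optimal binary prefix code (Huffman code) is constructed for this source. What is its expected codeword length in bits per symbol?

Repeatedly combine the two least-probable nodes; the expected code length is the sum of the merged weights.
merge 51/500 + 33/250 → 117/500
merge 39/200 + 117/500 → 429/1000
merge 271/1000 + 3/10 → 571/1000
merge 429/1000 + 571/1000 → 1
L = 117/500 + 429/1000 + 571/1000 + 1 = 1117/500 = 2.234 bits/symbol.

2.234 bits/symbol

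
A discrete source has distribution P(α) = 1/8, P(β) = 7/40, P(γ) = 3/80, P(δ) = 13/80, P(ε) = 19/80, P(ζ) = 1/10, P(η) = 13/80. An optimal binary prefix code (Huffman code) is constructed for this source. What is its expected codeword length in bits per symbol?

2.725 bits/symbol

Repeatedly combine the two least-probable nodes; the expected code length is the sum of the merged weights.
merge 3/80 + 1/10 → 11/80
merge 1/8 + 11/80 → 21/80
merge 13/80 + 13/80 → 13/40
merge 7/40 + 19/80 → 33/80
merge 21/80 + 13/40 → 47/80
merge 33/80 + 47/80 → 1
L = 11/80 + 21/80 + 13/40 + 33/80 + 47/80 + 1 = 109/40 = 2.725 bits/symbol.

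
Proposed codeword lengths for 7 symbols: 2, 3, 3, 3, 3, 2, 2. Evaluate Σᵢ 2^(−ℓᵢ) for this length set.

With common denominator 2^3 = 8: Σ 2^(−ℓᵢ) = 2/8 + 1/8 + 1/8 + 1/8 + 1/8 + 2/8 + 2/8 = 10/8 = 1.25.

1.25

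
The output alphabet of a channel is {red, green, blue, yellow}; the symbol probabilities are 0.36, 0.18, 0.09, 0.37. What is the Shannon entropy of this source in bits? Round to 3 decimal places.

1.819 bits

H = −Σ pᵢ log₂ pᵢ.
−0.36·log₂(0.36) = 0.5306
−0.18·log₂(0.18) = 0.4453
−0.09·log₂(0.09) = 0.3127
−0.37·log₂(0.37) = 0.5307
Sum ≈ 1.8193 → 1.819 bits.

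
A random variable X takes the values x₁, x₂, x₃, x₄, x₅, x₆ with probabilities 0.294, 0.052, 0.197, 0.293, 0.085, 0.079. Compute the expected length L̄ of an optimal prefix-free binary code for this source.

Repeatedly combine the two least-probable nodes; the expected code length is the sum of the merged weights.
merge 13/250 + 79/1000 → 131/1000
merge 17/200 + 131/1000 → 27/125
merge 197/1000 + 27/125 → 413/1000
merge 293/1000 + 147/500 → 587/1000
merge 413/1000 + 587/1000 → 1
L = 131/1000 + 27/125 + 413/1000 + 587/1000 + 1 = 2347/1000 = 2.347 bits/symbol.

2.347 bits/symbol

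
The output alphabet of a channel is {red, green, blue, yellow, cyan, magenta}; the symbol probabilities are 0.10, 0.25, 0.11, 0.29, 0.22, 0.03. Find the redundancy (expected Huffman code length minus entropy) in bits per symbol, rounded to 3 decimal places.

0.037 bits

Entropy H = −Σ p log₂ p ≈ 2.3327 bits.
Huffman merges: 3/100+1/10→13/100; 11/100+13/100→6/25; 11/50+6/25→23/50; 1/4+29/100→27/50; 23/50+27/50→1. L = 237/100 ≈ 2.3700.
L − H = 2.3700 − 2.3327 = 0.037 bits.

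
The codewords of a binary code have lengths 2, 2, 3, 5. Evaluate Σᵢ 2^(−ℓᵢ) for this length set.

With common denominator 2^5 = 32: Σ 2^(−ℓᵢ) = 8/32 + 8/32 + 4/32 + 1/32 = 21/32 = 0.65625.

0.65625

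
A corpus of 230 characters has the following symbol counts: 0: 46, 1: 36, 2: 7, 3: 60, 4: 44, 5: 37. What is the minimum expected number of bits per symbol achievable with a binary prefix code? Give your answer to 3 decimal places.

Probabilities are the counts divided by 230.
Repeatedly combine the two least-probable nodes; the expected code length is the sum of the merged weights.
merge 7/230 + 18/115 → 43/230
merge 37/230 + 43/230 → 8/23
merge 22/115 + 1/5 → 9/23
merge 6/23 + 8/23 → 14/23
merge 9/23 + 14/23 → 1
L = 43/230 + 8/23 + 9/23 + 14/23 + 1 = 583/230 ≈ 2.535 bits/symbol.

2.535 bits/symbol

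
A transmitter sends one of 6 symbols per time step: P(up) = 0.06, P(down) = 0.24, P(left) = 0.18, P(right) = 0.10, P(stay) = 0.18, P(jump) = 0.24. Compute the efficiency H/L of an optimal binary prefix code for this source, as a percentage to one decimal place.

Entropy H = −Σ p log₂ p ≈ 2.4546 bits.
Huffman merges: 3/50+1/10→4/25; 4/25+9/50→17/50; 9/50+6/25→21/50; 6/25+17/50→29/50; 21/50+29/50→1. L = 5/2 ≈ 2.5000.
Efficiency = H/L = 2.4546/2.5000 = 98.2%.

98.2%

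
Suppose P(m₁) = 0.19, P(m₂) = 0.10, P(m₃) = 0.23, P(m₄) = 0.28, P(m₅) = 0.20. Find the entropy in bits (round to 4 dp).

2.2537 bits

H = −Σ pᵢ log₂ pᵢ.
−0.19·log₂(0.19) = 0.4552
−0.10·log₂(0.10) = 0.3322
−0.23·log₂(0.23) = 0.4877
−0.28·log₂(0.28) = 0.5142
−0.20·log₂(0.20) = 0.4644
Sum ≈ 2.2537 → 2.2537 bits.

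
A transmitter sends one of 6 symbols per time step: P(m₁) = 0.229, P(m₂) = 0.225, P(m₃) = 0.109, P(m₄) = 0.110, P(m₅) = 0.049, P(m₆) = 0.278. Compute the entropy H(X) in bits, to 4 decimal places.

H = −Σ pᵢ log₂ pᵢ.
−0.229·log₂(0.229) = 0.4870
−0.225·log₂(0.225) = 0.4842
−0.109·log₂(0.109) = 0.3485
−0.110·log₂(0.110) = 0.3503
−0.049·log₂(0.049) = 0.2132
−0.278·log₂(0.278) = 0.5134
Sum ≈ 2.3966 → 2.3966 bits.

2.3966 bits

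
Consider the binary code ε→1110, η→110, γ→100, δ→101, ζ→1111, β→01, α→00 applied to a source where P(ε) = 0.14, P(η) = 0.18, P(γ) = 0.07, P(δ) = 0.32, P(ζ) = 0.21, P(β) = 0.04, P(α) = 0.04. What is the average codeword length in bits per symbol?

L̄ = Σ pᵢ·ℓᵢ = 0.14·4 + 0.18·3 + 0.07·3 + 0.32·3 + 0.21·4 + 0.04·2 + 0.04·2 = 3.27 bits/symbol.

3.27 bits/symbol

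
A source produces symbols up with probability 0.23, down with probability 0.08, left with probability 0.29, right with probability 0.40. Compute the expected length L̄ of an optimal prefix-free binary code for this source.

Repeatedly combine the two least-probable nodes; the expected code length is the sum of the merged weights.
merge 2/25 + 23/100 → 31/100
merge 29/100 + 31/100 → 3/5
merge 2/5 + 3/5 → 1
L = 31/100 + 3/5 + 1 = 191/100 = 1.91 bits/symbol.

1.91 bits/symbol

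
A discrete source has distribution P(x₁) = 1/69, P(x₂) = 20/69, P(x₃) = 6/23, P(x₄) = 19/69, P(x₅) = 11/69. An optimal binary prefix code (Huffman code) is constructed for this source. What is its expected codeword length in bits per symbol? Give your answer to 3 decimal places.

Repeatedly combine the two least-probable nodes; the expected code length is the sum of the merged weights.
merge 1/69 + 11/69 → 4/23
merge 4/23 + 6/23 → 10/23
merge 19/69 + 20/69 → 13/23
merge 10/23 + 13/23 → 1
L = 4/23 + 10/23 + 13/23 + 1 = 50/23 ≈ 2.174 bits/symbol.

2.174 bits/symbol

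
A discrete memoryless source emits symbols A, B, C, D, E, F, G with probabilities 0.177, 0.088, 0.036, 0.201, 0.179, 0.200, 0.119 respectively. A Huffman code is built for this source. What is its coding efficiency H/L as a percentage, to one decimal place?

Entropy H = −Σ p log₂ p ≈ 2.6628 bits.
Huffman merges: 9/250+11/125→31/250; 119/1000+31/250→243/1000; 177/1000+179/1000→89/250; 1/5+201/1000→401/1000; 243/1000+89/250→599/1000; 401/1000+599/1000→1. L = 2723/1000 ≈ 2.7230.
Efficiency = H/L = 2.6628/2.7230 = 97.8%.

97.8%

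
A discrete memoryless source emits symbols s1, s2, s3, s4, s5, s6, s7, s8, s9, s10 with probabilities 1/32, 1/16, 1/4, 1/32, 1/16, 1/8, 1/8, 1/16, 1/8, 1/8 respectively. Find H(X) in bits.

3.0625 bits

Each probability is a power of 1/2, so log₂(1/p) is an integer.
H = Σ p·log₂(1/p) = 1/32·5 + 1/16·4 + 1/4·2 + 1/32·5 + 1/16·4 + 1/8·3 + 1/8·3 + 1/16·4 + 1/8·3 + 1/8·3 = 3.0625 bits.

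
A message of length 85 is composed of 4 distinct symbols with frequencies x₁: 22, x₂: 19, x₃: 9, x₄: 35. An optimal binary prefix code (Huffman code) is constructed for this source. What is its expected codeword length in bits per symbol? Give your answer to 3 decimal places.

Probabilities are the counts divided by 85.
Repeatedly combine the two least-probable nodes; the expected code length is the sum of the merged weights.
merge 9/85 + 19/85 → 28/85
merge 22/85 + 28/85 → 10/17
merge 7/17 + 10/17 → 1
L = 28/85 + 10/17 + 1 = 163/85 ≈ 1.918 bits/symbol.

1.918 bits/symbol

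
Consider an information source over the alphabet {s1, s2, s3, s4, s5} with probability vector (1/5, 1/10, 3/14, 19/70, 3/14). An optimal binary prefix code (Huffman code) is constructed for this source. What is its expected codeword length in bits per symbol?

2.3 bits/symbol

Repeatedly combine the two least-probable nodes; the expected code length is the sum of the merged weights.
merge 1/10 + 1/5 → 3/10
merge 3/14 + 3/14 → 3/7
merge 19/70 + 3/10 → 4/7
merge 3/7 + 4/7 → 1
L = 3/10 + 3/7 + 4/7 + 1 = 23/10 = 2.3 bits/symbol.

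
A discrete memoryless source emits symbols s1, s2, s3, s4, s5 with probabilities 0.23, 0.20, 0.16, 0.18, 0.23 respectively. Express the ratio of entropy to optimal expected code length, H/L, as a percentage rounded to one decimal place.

98.6%

Entropy H = −Σ p log₂ p ≈ 2.3080 bits.
Huffman merges: 4/25+9/50→17/50; 1/5+23/100→43/100; 23/100+17/50→57/100; 43/100+57/100→1. L = 117/50 ≈ 2.3400.
Efficiency = H/L = 2.3080/2.3400 = 98.6%.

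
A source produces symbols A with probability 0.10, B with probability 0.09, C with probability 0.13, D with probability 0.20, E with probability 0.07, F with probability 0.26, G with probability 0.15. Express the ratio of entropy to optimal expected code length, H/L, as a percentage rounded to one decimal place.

99.1%

Entropy H = −Σ p log₂ p ≈ 2.6763 bits.
Huffman merges: 7/100+9/100→4/25; 1/10+13/100→23/100; 3/20+4/25→31/100; 1/5+23/100→43/100; 13/50+31/100→57/100; 43/100+57/100→1. L = 27/10 ≈ 2.7000.
Efficiency = H/L = 2.6763/2.7000 = 99.1%.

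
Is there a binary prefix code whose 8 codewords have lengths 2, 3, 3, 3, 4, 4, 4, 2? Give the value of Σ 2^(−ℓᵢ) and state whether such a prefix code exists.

With common denominator 2^4 = 16: Σ 2^(−ℓᵢ) = 4/16 + 2/16 + 2/16 + 2/16 + 1/16 + 1/16 + 1/16 + 4/16 = 17/16 = 1.0625.
Kraft's inequality requires Σ ≤ 1; here Σ = 1.0625 > 1, so no such prefix code exists.

1.0625; no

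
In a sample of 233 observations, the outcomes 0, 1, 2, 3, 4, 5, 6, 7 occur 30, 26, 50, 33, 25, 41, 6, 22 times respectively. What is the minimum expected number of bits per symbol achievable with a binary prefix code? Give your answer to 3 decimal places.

2.906 bits/symbol

Probabilities are the counts divided by 233.
Repeatedly combine the two least-probable nodes; the expected code length is the sum of the merged weights.
merge 6/233 + 22/233 → 28/233
merge 25/233 + 26/233 → 51/233
merge 28/233 + 30/233 → 58/233
merge 33/233 + 41/233 → 74/233
merge 50/233 + 51/233 → 101/233
merge 58/233 + 74/233 → 132/233
merge 101/233 + 132/233 → 1
L = 28/233 + 51/233 + 58/233 + 74/233 + 101/233 + 132/233 + 1 = 677/233 ≈ 2.906 bits/symbol.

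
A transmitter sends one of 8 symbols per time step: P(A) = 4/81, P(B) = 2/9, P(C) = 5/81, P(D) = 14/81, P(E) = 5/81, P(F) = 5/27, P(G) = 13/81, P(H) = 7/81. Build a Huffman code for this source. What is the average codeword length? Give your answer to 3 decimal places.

2.852 bits/symbol

Repeatedly combine the two least-probable nodes; the expected code length is the sum of the merged weights.
merge 4/81 + 5/81 → 1/9
merge 5/81 + 7/81 → 4/27
merge 1/9 + 4/27 → 7/27
merge 13/81 + 14/81 → 1/3
merge 5/27 + 2/9 → 11/27
merge 7/27 + 1/3 → 16/27
merge 11/27 + 16/27 → 1
L = 1/9 + 4/27 + 7/27 + 1/3 + 11/27 + 16/27 + 1 = 77/27 ≈ 2.852 bits/symbol.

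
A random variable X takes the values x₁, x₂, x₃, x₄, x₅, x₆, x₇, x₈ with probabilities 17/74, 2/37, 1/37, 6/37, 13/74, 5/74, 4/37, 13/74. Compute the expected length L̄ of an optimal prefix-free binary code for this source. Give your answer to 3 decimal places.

Repeatedly combine the two least-probable nodes; the expected code length is the sum of the merged weights.
merge 1/37 + 2/37 → 3/37
merge 5/74 + 3/37 → 11/74
merge 4/37 + 11/74 → 19/74
merge 6/37 + 13/74 → 25/74
merge 13/74 + 17/74 → 15/37
merge 19/74 + 25/74 → 22/37
merge 15/37 + 22/37 → 1
L = 3/37 + 11/74 + 19/74 + 25/74 + 15/37 + 22/37 + 1 = 209/74 ≈ 2.824 bits/symbol.

2.824 bits/symbol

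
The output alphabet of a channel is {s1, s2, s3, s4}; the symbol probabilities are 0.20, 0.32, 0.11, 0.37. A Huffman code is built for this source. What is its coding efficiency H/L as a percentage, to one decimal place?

96.5%

Entropy H = −Σ p log₂ p ≈ 1.8714 bits.
Huffman merges: 11/100+1/5→31/100; 31/100+8/25→63/100; 37/100+63/100→1. L = 97/50 ≈ 1.9400.
Efficiency = H/L = 1.8714/1.9400 = 96.5%.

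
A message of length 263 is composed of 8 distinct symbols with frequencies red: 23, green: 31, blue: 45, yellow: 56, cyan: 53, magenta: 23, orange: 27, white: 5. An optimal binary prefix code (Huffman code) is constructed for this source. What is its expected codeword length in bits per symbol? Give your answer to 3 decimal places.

2.882 bits/symbol

Probabilities are the counts divided by 263.
Repeatedly combine the two least-probable nodes; the expected code length is the sum of the merged weights.
merge 5/263 + 23/263 → 28/263
merge 23/263 + 27/263 → 50/263
merge 28/263 + 31/263 → 59/263
merge 45/263 + 50/263 → 95/263
merge 53/263 + 56/263 → 109/263
merge 59/263 + 95/263 → 154/263
merge 109/263 + 154/263 → 1
L = 28/263 + 50/263 + 59/263 + 95/263 + 109/263 + 154/263 + 1 = 758/263 ≈ 2.882 bits/symbol.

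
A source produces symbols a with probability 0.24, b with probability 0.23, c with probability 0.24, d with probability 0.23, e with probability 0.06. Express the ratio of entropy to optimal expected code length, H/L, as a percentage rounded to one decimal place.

96.4%

Entropy H = −Σ p log₂ p ≈ 2.2071 bits.
Huffman merges: 3/50+23/100→29/100; 23/100+6/25→47/100; 6/25+29/100→53/100; 47/100+53/100→1. L = 229/100 ≈ 2.2900.
Efficiency = H/L = 2.2071/2.2900 = 96.4%.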